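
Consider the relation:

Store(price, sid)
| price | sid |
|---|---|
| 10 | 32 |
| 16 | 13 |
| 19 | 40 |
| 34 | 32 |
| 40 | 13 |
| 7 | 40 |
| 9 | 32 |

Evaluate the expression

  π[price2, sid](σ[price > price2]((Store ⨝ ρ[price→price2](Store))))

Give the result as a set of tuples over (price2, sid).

ρ[price→price2]: schema becomes (price2, sid); tuples unchanged.
Joining Store and ρ[price→price2](Store) on sid yields {(10, 32, 10), (10, 32, 34), (10, 32, 9), (16, 13, 16), (16, 13, 40), (19, 40, 19), (19, 40, 7), (34, 32, 10), (34, 32, 34), (34, 32, 9), (40, 13, 16), (40, 13, 40), (7, 40, 19), (7, 40, 7), (9, 32, 10), (9, 32, 34), (9, 32, 9)}.
Selection price > price2: {(10, 32, 9), (19, 40, 7), (34, 32, 10), (34, 32, 9), (40, 13, 16)}
Projecting to price2, sid (1 duplicate(s) eliminated): {(10, 32), (16, 13), (7, 40), (9, 32)}

{(10, 32), (16, 13), (7, 40), (9, 32)}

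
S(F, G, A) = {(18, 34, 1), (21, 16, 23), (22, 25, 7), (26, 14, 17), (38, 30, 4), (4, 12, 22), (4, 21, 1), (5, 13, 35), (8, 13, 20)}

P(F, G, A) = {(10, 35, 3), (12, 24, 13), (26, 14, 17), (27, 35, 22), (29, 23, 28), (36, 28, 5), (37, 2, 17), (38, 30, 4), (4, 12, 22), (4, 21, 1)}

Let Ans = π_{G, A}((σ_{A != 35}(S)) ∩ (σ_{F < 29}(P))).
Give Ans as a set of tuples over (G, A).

Selection A != 35: {(18, 34, 1), (21, 16, 23), (22, 25, 7), (26, 14, 17), (38, 30, 4), (4, 12, 22), (4, 21, 1), (8, 13, 20)}
Selection F < 29: {(10, 35, 3), (12, 24, 13), (26, 14, 17), (27, 35, 22), (4, 12, 22), (4, 21, 1)}
Taking the intersection: {(26, 14, 17), (4, 12, 22), (4, 21, 1)}
π[G, A]: project onto (G, A) → {(12, 22), (14, 17), (21, 1)}

{(12, 22), (14, 17), (21, 1)}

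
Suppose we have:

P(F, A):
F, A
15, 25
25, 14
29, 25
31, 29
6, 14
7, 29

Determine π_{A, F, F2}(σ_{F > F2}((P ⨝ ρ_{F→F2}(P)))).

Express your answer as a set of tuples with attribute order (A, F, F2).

{(14, 25, 6), (25, 29, 15), (29, 31, 7)}

ρ[F→F2]: schema becomes (F2, A); tuples unchanged.
Joining P and ρ_{F→F2}(P) on A yields {(15, 25, 15), (15, 25, 29), (25, 14, 25), (25, 14, 6), (29, 25, 15), (29, 25, 29), (31, 29, 31), (31, 29, 7), (6, 14, 25), (6, 14, 6), (7, 29, 31), (7, 29, 7)}.
σ[F > F2]: keep tuples satisfying F > F2 → {(25, 14, 6), (29, 25, 15), (31, 29, 7)}
π_{A, F, F2} gives {(14, 25, 6), (25, 29, 15), (29, 31, 7)}.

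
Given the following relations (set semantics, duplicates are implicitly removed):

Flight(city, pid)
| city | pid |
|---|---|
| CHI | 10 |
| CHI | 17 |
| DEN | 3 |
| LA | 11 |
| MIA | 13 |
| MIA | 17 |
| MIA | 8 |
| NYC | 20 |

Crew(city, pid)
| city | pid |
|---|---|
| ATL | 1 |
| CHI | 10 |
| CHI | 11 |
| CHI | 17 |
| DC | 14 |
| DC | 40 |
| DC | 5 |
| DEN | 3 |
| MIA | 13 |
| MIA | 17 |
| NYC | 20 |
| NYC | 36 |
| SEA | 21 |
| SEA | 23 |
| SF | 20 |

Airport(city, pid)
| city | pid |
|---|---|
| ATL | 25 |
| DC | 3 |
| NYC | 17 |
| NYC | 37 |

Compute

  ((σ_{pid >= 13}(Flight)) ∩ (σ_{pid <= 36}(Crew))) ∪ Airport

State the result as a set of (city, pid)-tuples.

σ[pid >= 13]: keep tuples satisfying pid >= 13 → {(CHI, 17), (MIA, 13), (MIA, 17), (NYC, 20)}
σ[pid <= 36]: keep tuples satisfying pid <= 36 → {(ATL, 1), (CHI, 10), (CHI, 11), (CHI, 17), (DC, 14), (DC, 5), (DEN, 3), (MIA, 13), (MIA, 17), (NYC, 20), (NYC, 36), (SEA, 21), (SEA, 23), (SF, 20)}
Taking the intersection: {(CHI, 17), (MIA, 13), (MIA, 17), (NYC, 20)}
Taking the union: {(ATL, 25), (CHI, 17), (DC, 3), (MIA, 13), (MIA, 17), (NYC, 17), (NYC, 20), (NYC, 37)}

{(ATL, 25), (CHI, 17), (DC, 3), (MIA, 13), (MIA, 17), (NYC, 17), (NYC, 20), (NYC, 37)}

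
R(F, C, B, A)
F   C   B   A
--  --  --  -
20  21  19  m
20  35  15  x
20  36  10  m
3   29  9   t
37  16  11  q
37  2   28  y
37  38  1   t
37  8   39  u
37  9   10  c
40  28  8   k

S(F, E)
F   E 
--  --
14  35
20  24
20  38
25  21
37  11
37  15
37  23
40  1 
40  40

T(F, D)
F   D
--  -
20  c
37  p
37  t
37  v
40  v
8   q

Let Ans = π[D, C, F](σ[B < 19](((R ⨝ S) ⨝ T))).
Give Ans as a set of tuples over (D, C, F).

{(c, 35, 20), (c, 36, 20), (p, 16, 37), (p, 38, 37), (p, 9, 37), (t, 16, 37), (t, 38, 37), (t, 9, 37), (v, 16, 37), (v, 28, 40), (v, 38, 37), (v, 9, 37)}

R ⋈ S (natural join on F): {(20, 21, 19, m, 24), (20, 21, 19, m, 38), (20, 35, 15, x, 24), (20, 35, 15, x, 38), (20, 36, 10, m, 24), (20, 36, 10, m, 38), (37, 16, 11, q, 11), (37, 16, 11, q, 15), (37, 16, 11, q, 23), (37, 2, 28, y, 11), (37, 2, 28, y, 15), (37, 2, 28, y, 23), (37, 38, 1, t, 11), (37, 38, 1, t, 15), (37, 38, 1, t, 23), (37, 8, 39, u, 11), (37, 8, 39, u, 15), (37, 8, 39, u, 23), (37, 9, 10, c, 11), (37, 9, 10, c, 15), (37, 9, 10, c, 23), (40, 28, 8, k, 1), (40, 28, 8, k, 40)}
(R ⨝ S) ⋈ T (natural join on F): {(20, 21, 19, m, 24, c), (20, 21, 19, m, 38, c), (20, 35, 15, x, 24, c), (20, 35, 15, x, 38, c), (20, 36, 10, m, 24, c), (20, 36, 10, m, 38, c), (37, 16, 11, q, 11, p), (37, 16, 11, q, 11, t), (37, 16, 11, q, 11, v), (37, 16, 11, q, 15, p), (37, 16, 11, q, 15, t), (37, 16, 11, q, 15, v), (37, 16, 11, q, 23, p), (37, 16, 11, q, 23, t), (37, 16, 11, q, 23, v), (37, 2, 28, y, 11, p), (37, 2, 28, y, 11, t), (37, 2, 28, y, 11, v), (37, 2, 28, y, 15, p), (37, 2, 28, y, 15, t), (37, 2, 28, y, 15, v), (37, 2, 28, y, 23, p), (37, 2, 28, y, 23, t), (37, 2, 28, y, 23, v), (37, 38, 1, t, 11, p), (37, 38, 1, t, 11, t), (37, 38, 1, t, 11, v), (37, 38, 1, t, 15, p), (37, 38, 1, t, 15, t), (37, 38, 1, t, 15, v), (37, 38, 1, t, 23, p), (37, 38, 1, t, 23, t), (37, 38, 1, t, 23, v), (37, 8, 39, u, 11, p), (37, 8, 39, u, 11, t), (37, 8, 39, u, 11, v), (37, 8, 39, u, 15, p), (37, 8, 39, u, 15, t), (37, 8, 39, u, 15, v), (37, 8, 39, u, 23, p), (37, 8, 39, u, 23, t), (37, 8, 39, u, 23, v), (37, 9, 10, c, 11, p), (37, 9, 10, c, 11, t), (37, 9, 10, c, 11, v), (37, 9, 10, c, 15, p), (37, 9, 10, c, 15, t), (37, 9, 10, c, 15, v), (37, 9, 10, c, 23, p), (37, 9, 10, c, 23, t), (37, 9, 10, c, 23, v), (40, 28, 8, k, 1, v), (40, 28, 8, k, 40, v)}
σ[B < 19]: keep tuples satisfying B < 19 → {(20, 35, 15, x, 24, c), (20, 35, 15, x, 38, c), (20, 36, 10, m, 24, c), (20, 36, 10, m, 38, c), (37, 16, 11, q, 11, p), (37, 16, 11, q, 11, t), (37, 16, 11, q, 11, v), (37, 16, 11, q, 15, p), (37, 16, 11, q, 15, t), (37, 16, 11, q, 15, v), (37, 16, 11, q, 23, p), (37, 16, 11, q, 23, t), (37, 16, 11, q, 23, v), (37, 38, 1, t, 11, p), (37, 38, 1, t, 11, t), (37, 38, 1, t, 11, v), (37, 38, 1, t, 15, p), (37, 38, 1, t, 15, t), (37, 38, 1, t, 15, v), (37, 38, 1, t, 23, p), (37, 38, 1, t, 23, t), (37, 38, 1, t, 23, v), (37, 9, 10, c, 11, p), (37, 9, 10, c, 11, t), (37, 9, 10, c, 11, v), (37, 9, 10, c, 15, p), (37, 9, 10, c, 15, t), (37, 9, 10, c, 15, v), (37, 9, 10, c, 23, p), (37, 9, 10, c, 23, t), (37, 9, 10, c, 23, v), (40, 28, 8, k, 1, v), (40, 28, 8, k, 40, v)}
Keep only column(s) D, C, F (21 duplicate(s) eliminated): {(c, 35, 20), (c, 36, 20), (p, 16, 37), (p, 38, 37), (p, 9, 37), (t, 16, 37), (t, 38, 37), (t, 9, 37), (v, 16, 37), (v, 28, 40), (v, 38, 37), (v, 9, 37)}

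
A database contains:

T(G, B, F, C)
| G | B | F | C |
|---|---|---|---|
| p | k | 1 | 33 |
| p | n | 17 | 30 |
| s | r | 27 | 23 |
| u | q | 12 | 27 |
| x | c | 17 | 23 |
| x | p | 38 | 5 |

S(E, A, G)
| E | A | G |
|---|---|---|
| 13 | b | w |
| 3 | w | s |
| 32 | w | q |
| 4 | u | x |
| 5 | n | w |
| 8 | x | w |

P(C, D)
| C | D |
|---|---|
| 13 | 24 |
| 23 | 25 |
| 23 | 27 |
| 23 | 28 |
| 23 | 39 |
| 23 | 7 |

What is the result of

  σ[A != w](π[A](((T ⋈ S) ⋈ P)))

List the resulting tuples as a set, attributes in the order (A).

{u}

Joining T and S on G yields {(s, r, 27, 23, 3, w), (x, c, 17, 23, 4, u), (x, p, 38, 5, 4, u)}.
Joining (T ⋈ S) and P on C yields {(s, r, 27, 23, 3, w, 25), (s, r, 27, 23, 3, w, 27), (s, r, 27, 23, 3, w, 28), (s, r, 27, 23, 3, w, 39), (s, r, 27, 23, 3, w, 7), (x, c, 17, 23, 4, u, 25), (x, c, 17, 23, 4, u, 27), (x, c, 17, 23, 4, u, 28), (x, c, 17, 23, 4, u, 39), (x, c, 17, 23, 4, u, 7)}.
Keep only column(s) A (8 duplicate(s) eliminated): {u, w}
Filtering on A != w leaves {u}.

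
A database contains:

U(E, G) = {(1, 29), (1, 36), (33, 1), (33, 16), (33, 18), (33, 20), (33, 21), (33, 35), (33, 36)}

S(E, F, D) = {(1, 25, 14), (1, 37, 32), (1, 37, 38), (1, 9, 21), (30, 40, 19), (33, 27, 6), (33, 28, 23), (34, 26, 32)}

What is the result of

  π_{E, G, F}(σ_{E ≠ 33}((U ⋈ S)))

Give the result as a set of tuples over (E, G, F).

Natural join on E: {(1, 29, 25, 14), (1, 29, 37, 32), (1, 29, 37, 38), (1, 29, 9, 21), (1, 36, 25, 14), (1, 36, 37, 32), (1, 36, 37, 38), (1, 36, 9, 21), (33, 1, 27, 6), (33, 1, 28, 23), (33, 16, 27, 6), (33, 16, 28, 23), (33, 18, 27, 6), (33, 18, 28, 23), (33, 20, 27, 6), (33, 20, 28, 23), (33, 21, 27, 6), (33, 21, 28, 23), (33, 35, 27, 6), (33, 35, 28, 23), (33, 36, 27, 6), (33, 36, 28, 23)}
Apply σ_{E ≠ 33}; surviving tuples: {(1, 29, 25, 14), (1, 29, 37, 32), (1, 29, 37, 38), (1, 29, 9, 21), (1, 36, 25, 14), (1, 36, 37, 32), (1, 36, 37, 38), (1, 36, 9, 21)}
π[E, G, F]: project onto (E, G, F) (2 duplicate(s) eliminated) → {(1, 29, 25), (1, 29, 37), (1, 29, 9), (1, 36, 25), (1, 36, 37), (1, 36, 9)}

{(1, 29, 25), (1, 29, 37), (1, 29, 9), (1, 36, 25), (1, 36, 37), (1, 36, 9)}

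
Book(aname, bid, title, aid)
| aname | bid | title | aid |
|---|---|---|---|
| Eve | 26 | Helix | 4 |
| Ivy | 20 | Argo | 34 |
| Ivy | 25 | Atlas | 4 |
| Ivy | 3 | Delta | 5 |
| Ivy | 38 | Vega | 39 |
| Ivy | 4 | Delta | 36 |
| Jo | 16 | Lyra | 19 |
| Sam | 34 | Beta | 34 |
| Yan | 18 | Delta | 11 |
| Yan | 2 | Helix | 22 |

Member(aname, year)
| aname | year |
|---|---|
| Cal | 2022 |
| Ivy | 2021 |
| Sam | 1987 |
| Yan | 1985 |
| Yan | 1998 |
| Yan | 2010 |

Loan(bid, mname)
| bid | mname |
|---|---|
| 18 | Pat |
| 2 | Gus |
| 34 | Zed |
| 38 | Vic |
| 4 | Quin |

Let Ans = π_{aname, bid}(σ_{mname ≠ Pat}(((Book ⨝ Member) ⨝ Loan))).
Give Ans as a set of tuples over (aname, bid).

{(Ivy, 38), (Ivy, 4), (Sam, 34), (Yan, 2)}

Joining Book and Member on aname yields {(Ivy, 20, Argo, 34, 2021), (Ivy, 25, Atlas, 4, 2021), (Ivy, 3, Delta, 5, 2021), (Ivy, 38, Vega, 39, 2021), (Ivy, 4, Delta, 36, 2021), (Sam, 34, Beta, 34, 1987), (Yan, 18, Delta, 11, 1985), (Yan, 18, Delta, 11, 1998), (Yan, 18, Delta, 11, 2010), (Yan, 2, Helix, 22, 1985), (Yan, 2, Helix, 22, 1998), (Yan, 2, Helix, 22, 2010)}.
Joining (Book ⨝ Member) and Loan on bid yields {(Ivy, 38, Vega, 39, 2021, Vic), (Ivy, 4, Delta, 36, 2021, Quin), (Sam, 34, Beta, 34, 1987, Zed), (Yan, 18, Delta, 11, 1985, Pat), (Yan, 18, Delta, 11, 1998, Pat), (Yan, 18, Delta, 11, 2010, Pat), (Yan, 2, Helix, 22, 1985, Gus), (Yan, 2, Helix, 22, 1998, Gus), (Yan, 2, Helix, 22, 2010, Gus)}.
Apply σ_{mname ≠ Pat}; surviving tuples: {(Ivy, 38, Vega, 39, 2021, Vic), (Ivy, 4, Delta, 36, 2021, Quin), (Sam, 34, Beta, 34, 1987, Zed), (Yan, 2, Helix, 22, 1985, Gus), (Yan, 2, Helix, 22, 1998, Gus), (Yan, 2, Helix, 22, 2010, Gus)}
π_{aname, bid} gives {(Ivy, 38), (Ivy, 4), (Sam, 34), (Yan, 2)} (2 duplicate(s) eliminated).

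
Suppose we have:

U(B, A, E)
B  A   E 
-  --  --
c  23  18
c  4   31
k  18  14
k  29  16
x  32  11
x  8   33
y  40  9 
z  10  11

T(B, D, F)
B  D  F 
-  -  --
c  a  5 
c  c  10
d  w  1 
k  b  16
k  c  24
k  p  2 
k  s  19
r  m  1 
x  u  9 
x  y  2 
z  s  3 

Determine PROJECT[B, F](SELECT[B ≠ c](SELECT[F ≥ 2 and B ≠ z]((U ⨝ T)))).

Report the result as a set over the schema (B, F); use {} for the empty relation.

{(k, 16), (k, 19), (k, 2), (k, 24), (x, 2), (x, 9)}

Joining U and T on B yields {(c, 23, 18, a, 5), (c, 23, 18, c, 10), (c, 4, 31, a, 5), (c, 4, 31, c, 10), (k, 18, 14, b, 16), (k, 18, 14, c, 24), (k, 18, 14, p, 2), (k, 18, 14, s, 19), (k, 29, 16, b, 16), (k, 29, 16, c, 24), (k, 29, 16, p, 2), (k, 29, 16, s, 19), (x, 32, 11, u, 9), (x, 32, 11, y, 2), (x, 8, 33, u, 9), (x, 8, 33, y, 2), (z, 10, 11, s, 3)}.
Apply σ_{F ≥ 2 and B ≠ z}; surviving tuples: {(c, 23, 18, a, 5), (c, 23, 18, c, 10), (c, 4, 31, a, 5), (c, 4, 31, c, 10), (k, 18, 14, b, 16), (k, 18, 14, c, 24), (k, 18, 14, p, 2), (k, 18, 14, s, 19), (k, 29, 16, b, 16), (k, 29, 16, c, 24), (k, 29, 16, p, 2), (k, 29, 16, s, 19), (x, 32, 11, u, 9), (x, 32, 11, y, 2), (x, 8, 33, u, 9), (x, 8, 33, y, 2)}
Apply σ_{B ≠ c}; surviving tuples: {(k, 18, 14, b, 16), (k, 18, 14, c, 24), (k, 18, 14, p, 2), (k, 18, 14, s, 19), (k, 29, 16, b, 16), (k, 29, 16, c, 24), (k, 29, 16, p, 2), (k, 29, 16, s, 19), (x, 32, 11, u, 9), (x, 32, 11, y, 2), (x, 8, 33, u, 9), (x, 8, 33, y, 2)}
π_{B, F} gives {(k, 16), (k, 19), (k, 2), (k, 24), (x, 2), (x, 9)} (6 duplicate(s) eliminated).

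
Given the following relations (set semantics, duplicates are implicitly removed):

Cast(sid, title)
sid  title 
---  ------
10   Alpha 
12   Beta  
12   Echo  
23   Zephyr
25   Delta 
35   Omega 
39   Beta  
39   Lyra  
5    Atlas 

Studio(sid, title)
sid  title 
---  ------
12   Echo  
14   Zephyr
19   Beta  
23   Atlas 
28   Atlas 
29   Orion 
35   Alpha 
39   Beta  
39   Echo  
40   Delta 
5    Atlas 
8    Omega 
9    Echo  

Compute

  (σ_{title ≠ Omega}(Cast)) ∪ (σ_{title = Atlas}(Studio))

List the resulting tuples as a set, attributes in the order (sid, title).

Selection title ≠ Omega: {(10, Alpha), (12, Beta), (12, Echo), (23, Zephyr), (25, Delta), (39, Beta), (39, Lyra), (5, Atlas)}
Selection title = Atlas: {(23, Atlas), (28, Atlas), (5, Atlas)}
Set union of the two operands is {(10, Alpha), (12, Beta), (12, Echo), (23, Atlas), (23, Zephyr), (25, Delta), (28, Atlas), (39, Beta), (39, Lyra), (5, Atlas)}.

{(10, Alpha), (12, Beta), (12, Echo), (23, Atlas), (23, Zephyr), (25, Delta), (28, Atlas), (39, Beta), (39, Lyra), (5, Atlas)}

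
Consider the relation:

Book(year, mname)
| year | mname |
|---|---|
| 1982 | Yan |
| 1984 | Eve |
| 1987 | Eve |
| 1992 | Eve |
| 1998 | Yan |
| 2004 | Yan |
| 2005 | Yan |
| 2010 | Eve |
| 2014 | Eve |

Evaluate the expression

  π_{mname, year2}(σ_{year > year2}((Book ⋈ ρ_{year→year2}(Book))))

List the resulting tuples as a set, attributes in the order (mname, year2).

{(Eve, 1984), (Eve, 1987), (Eve, 1992), (Eve, 2010), (Yan, 1982), (Yan, 1998), (Yan, 2004)}

ρ[year→year2]: schema becomes (year2, mname); tuples unchanged.
Book ⋈ ρ_{year→year2}(Book) (natural join on mname): {(1982, Yan, 1982), (1982, Yan, 1998), (1982, Yan, 2004), (1982, Yan, 2005), (1984, Eve, 1984), (1984, Eve, 1987), (1984, Eve, 1992), (1984, Eve, 2010), (1984, Eve, 2014), (1987, Eve, 1984), (1987, Eve, 1987), (1987, Eve, 1992), (1987, Eve, 2010), (1987, Eve, 2014), (1992, Eve, 1984), (1992, Eve, 1987), (1992, Eve, 1992), (1992, Eve, 2010), (1992, Eve, 2014), (1998, Yan, 1982), (1998, Yan, 1998), (1998, Yan, 2004), (1998, Yan, 2005), (2004, Yan, 1982), (2004, Yan, 1998), (2004, Yan, 2004), (2004, Yan, 2005), (2005, Yan, 1982), (2005, Yan, 1998), (2005, Yan, 2004), (2005, Yan, 2005), (2010, Eve, 1984), (2010, Eve, 1987), (2010, Eve, 1992), (2010, Eve, 2010), (2010, Eve, 2014), (2014, Eve, 1984), (2014, Eve, 1987), (2014, Eve, 1992), (2014, Eve, 2010), (2014, Eve, 2014)}
Selection year > year2: {(1987, Eve, 1984), (1992, Eve, 1984), (1992, Eve, 1987), (1998, Yan, 1982), (2004, Yan, 1982), (2004, Yan, 1998), (2005, Yan, 1982), (2005, Yan, 1998), (2005, Yan, 2004), (2010, Eve, 1984), (2010, Eve, 1987), (2010, Eve, 1992), (2014, Eve, 1984), (2014, Eve, 1987), (2014, Eve, 1992), (2014, Eve, 2010)}
Keep only column(s) mname, year2 (9 duplicate(s) eliminated): {(Eve, 1984), (Eve, 1987), (Eve, 1992), (Eve, 2010), (Yan, 1982), (Yan, 1998), (Yan, 2004)}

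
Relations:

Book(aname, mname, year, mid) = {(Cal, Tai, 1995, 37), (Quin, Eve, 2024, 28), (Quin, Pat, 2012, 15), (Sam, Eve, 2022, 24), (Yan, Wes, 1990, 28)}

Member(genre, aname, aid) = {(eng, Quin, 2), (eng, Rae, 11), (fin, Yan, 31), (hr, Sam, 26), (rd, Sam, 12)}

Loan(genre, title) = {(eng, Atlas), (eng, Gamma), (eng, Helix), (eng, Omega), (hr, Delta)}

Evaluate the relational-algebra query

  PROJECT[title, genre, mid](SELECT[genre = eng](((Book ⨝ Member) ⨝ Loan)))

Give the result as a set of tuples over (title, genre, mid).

{(Atlas, eng, 15), (Atlas, eng, 28), (Gamma, eng, 15), (Gamma, eng, 28), (Helix, eng, 15), (Helix, eng, 28), (Omega, eng, 15), (Omega, eng, 28)}

Natural join on aname: {(Quin, Eve, 2024, 28, eng, 2), (Quin, Pat, 2012, 15, eng, 2), (Sam, Eve, 2022, 24, hr, 26), (Sam, Eve, 2022, 24, rd, 12), (Yan, Wes, 1990, 28, fin, 31)}
Natural join on genre: {(Quin, Eve, 2024, 28, eng, 2, Atlas), (Quin, Eve, 2024, 28, eng, 2, Gamma), (Quin, Eve, 2024, 28, eng, 2, Helix), (Quin, Eve, 2024, 28, eng, 2, Omega), (Quin, Pat, 2012, 15, eng, 2, Atlas), (Quin, Pat, 2012, 15, eng, 2, Gamma), (Quin, Pat, 2012, 15, eng, 2, Helix), (Quin, Pat, 2012, 15, eng, 2, Omega), (Sam, Eve, 2022, 24, hr, 26, Delta)}
Filtering on genre = eng leaves {(Quin, Eve, 2024, 28, eng, 2, Atlas), (Quin, Eve, 2024, 28, eng, 2, Gamma), (Quin, Eve, 2024, 28, eng, 2, Helix), (Quin, Eve, 2024, 28, eng, 2, Omega), (Quin, Pat, 2012, 15, eng, 2, Atlas), (Quin, Pat, 2012, 15, eng, 2, Gamma), (Quin, Pat, 2012, 15, eng, 2, Helix), (Quin, Pat, 2012, 15, eng, 2, Omega)}.
π_{title, genre, mid} gives {(Atlas, eng, 15), (Atlas, eng, 28), (Gamma, eng, 15), (Gamma, eng, 28), (Helix, eng, 15), (Helix, eng, 28), (Omega, eng, 15), (Omega, eng, 28)}.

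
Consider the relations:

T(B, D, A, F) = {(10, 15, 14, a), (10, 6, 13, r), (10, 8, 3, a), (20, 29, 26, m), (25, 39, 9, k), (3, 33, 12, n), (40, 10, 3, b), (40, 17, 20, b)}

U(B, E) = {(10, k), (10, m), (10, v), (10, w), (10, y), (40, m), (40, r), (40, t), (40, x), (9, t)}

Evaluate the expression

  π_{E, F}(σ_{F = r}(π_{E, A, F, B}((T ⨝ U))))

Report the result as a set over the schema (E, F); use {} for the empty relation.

Joining T and U on B yields {(10, 15, 14, a, k), (10, 15, 14, a, m), (10, 15, 14, a, v), (10, 15, 14, a, w), (10, 15, 14, a, y), (10, 6, 13, r, k), (10, 6, 13, r, m), (10, 6, 13, r, v), (10, 6, 13, r, w), (10, 6, 13, r, y), (10, 8, 3, a, k), (10, 8, 3, a, m), (10, 8, 3, a, v), (10, 8, 3, a, w), (10, 8, 3, a, y), (40, 10, 3, b, m), (40, 10, 3, b, r), (40, 10, 3, b, t), (40, 10, 3, b, x), (40, 17, 20, b, m), (40, 17, 20, b, r), (40, 17, 20, b, t), (40, 17, 20, b, x)}.
Projecting to E, A, F, B: {(k, 13, r, 10), (k, 14, a, 10), (k, 3, a, 10), (m, 13, r, 10), (m, 14, a, 10), (m, 20, b, 40), (m, 3, a, 10), (m, 3, b, 40), (r, 20, b, 40), (r, 3, b, 40), (t, 20, b, 40), (t, 3, b, 40), (v, 13, r, 10), (v, 14, a, 10), (v, 3, a, 10), (w, 13, r, 10), (w, 14, a, 10), (w, 3, a, 10), (x, 20, b, 40), (x, 3, b, 40), (y, 13, r, 10), (y, 14, a, 10), (y, 3, a, 10)}
Filtering on F = r leaves {(k, 13, r, 10), (m, 13, r, 10), (v, 13, r, 10), (w, 13, r, 10), (y, 13, r, 10)}.
Projecting to E, F: {(k, r), (m, r), (v, r), (w, r), (y, r)}

{(k, r), (m, r), (v, r), (w, r), (y, r)}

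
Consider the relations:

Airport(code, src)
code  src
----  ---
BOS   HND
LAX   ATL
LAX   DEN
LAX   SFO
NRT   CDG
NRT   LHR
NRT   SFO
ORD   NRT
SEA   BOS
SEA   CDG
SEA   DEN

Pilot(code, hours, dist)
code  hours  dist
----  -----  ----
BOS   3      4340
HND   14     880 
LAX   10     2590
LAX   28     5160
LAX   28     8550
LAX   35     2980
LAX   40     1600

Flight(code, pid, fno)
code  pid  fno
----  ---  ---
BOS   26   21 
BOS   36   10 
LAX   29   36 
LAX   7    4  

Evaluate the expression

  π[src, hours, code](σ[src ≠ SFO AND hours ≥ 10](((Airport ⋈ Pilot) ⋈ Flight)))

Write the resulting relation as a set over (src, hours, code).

Airport ⋈ Pilot (natural join on code): {(BOS, HND, 3, 4340), (LAX, ATL, 10, 2590), (LAX, ATL, 28, 5160), (LAX, ATL, 28, 8550), (LAX, ATL, 35, 2980), (LAX, ATL, 40, 1600), (LAX, DEN, 10, 2590), (LAX, DEN, 28, 5160), (LAX, DEN, 28, 8550), (LAX, DEN, 35, 2980), (LAX, DEN, 40, 1600), (LAX, SFO, 10, 2590), (LAX, SFO, 28, 5160), (LAX, SFO, 28, 8550), (LAX, SFO, 35, 2980), (LAX, SFO, 40, 1600)}
(Airport ⋈ Pilot) ⋈ Flight (natural join on code): {(BOS, HND, 3, 4340, 26, 21), (BOS, HND, 3, 4340, 36, 10), (LAX, ATL, 10, 2590, 29, 36), (LAX, ATL, 10, 2590, 7, 4), (LAX, ATL, 28, 5160, 29, 36), (LAX, ATL, 28, 5160, 7, 4), (LAX, ATL, 28, 8550, 29, 36), (LAX, ATL, 28, 8550, 7, 4), (LAX, ATL, 35, 2980, 29, 36), (LAX, ATL, 35, 2980, 7, 4), (LAX, ATL, 40, 1600, 29, 36), (LAX, ATL, 40, 1600, 7, 4), (LAX, DEN, 10, 2590, 29, 36), (LAX, DEN, 10, 2590, 7, 4), (LAX, DEN, 28, 5160, 29, 36), (LAX, DEN, 28, 5160, 7, 4), (LAX, DEN, 28, 8550, 29, 36), (LAX, DEN, 28, 8550, 7, 4), (LAX, DEN, 35, 2980, 29, 36), (LAX, DEN, 35, 2980, 7, 4), (LAX, DEN, 40, 1600, 29, 36), (LAX, DEN, 40, 1600, 7, 4), (LAX, SFO, 10, 2590, 29, 36), (LAX, SFO, 10, 2590, 7, 4), (LAX, SFO, 28, 5160, 29, 36), (LAX, SFO, 28, 5160, 7, 4), (LAX, SFO, 28, 8550, 29, 36), (LAX, SFO, 28, 8550, 7, 4), (LAX, SFO, 35, 2980, 29, 36), (LAX, SFO, 35, 2980, 7, 4), (LAX, SFO, 40, 1600, 29, 36), (LAX, SFO, 40, 1600, 7, 4)}
σ[src ≠ SFO AND hours ≥ 10]: keep tuples satisfying src ≠ SFO AND hours ≥ 10 → {(LAX, ATL, 10, 2590, 29, 36), (LAX, ATL, 10, 2590, 7, 4), (LAX, ATL, 28, 5160, 29, 36), (LAX, ATL, 28, 5160, 7, 4), (LAX, ATL, 28, 8550, 29, 36), (LAX, ATL, 28, 8550, 7, 4), (LAX, ATL, 35, 2980, 29, 36), (LAX, ATL, 35, 2980, 7, 4), (LAX, ATL, 40, 1600, 29, 36), (LAX, ATL, 40, 1600, 7, 4), (LAX, DEN, 10, 2590, 29, 36), (LAX, DEN, 10, 2590, 7, 4), (LAX, DEN, 28, 5160, 29, 36), (LAX, DEN, 28, 5160, 7, 4), (LAX, DEN, 28, 8550, 29, 36), (LAX, DEN, 28, 8550, 7, 4), (LAX, DEN, 35, 2980, 29, 36), (LAX, DEN, 35, 2980, 7, 4), (LAX, DEN, 40, 1600, 29, 36), (LAX, DEN, 40, 1600, 7, 4)}
Projecting to src, hours, code (12 duplicate(s) eliminated): {(ATL, 10, LAX), (ATL, 28, LAX), (ATL, 35, LAX), (ATL, 40, LAX), (DEN, 10, LAX), (DEN, 28, LAX), (DEN, 35, LAX), (DEN, 40, LAX)}

{(ATL, 10, LAX), (ATL, 28, LAX), (ATL, 35, LAX), (ATL, 40, LAX), (DEN, 10, LAX), (DEN, 28, LAX), (DEN, 35, LAX), (DEN, 40, LAX)}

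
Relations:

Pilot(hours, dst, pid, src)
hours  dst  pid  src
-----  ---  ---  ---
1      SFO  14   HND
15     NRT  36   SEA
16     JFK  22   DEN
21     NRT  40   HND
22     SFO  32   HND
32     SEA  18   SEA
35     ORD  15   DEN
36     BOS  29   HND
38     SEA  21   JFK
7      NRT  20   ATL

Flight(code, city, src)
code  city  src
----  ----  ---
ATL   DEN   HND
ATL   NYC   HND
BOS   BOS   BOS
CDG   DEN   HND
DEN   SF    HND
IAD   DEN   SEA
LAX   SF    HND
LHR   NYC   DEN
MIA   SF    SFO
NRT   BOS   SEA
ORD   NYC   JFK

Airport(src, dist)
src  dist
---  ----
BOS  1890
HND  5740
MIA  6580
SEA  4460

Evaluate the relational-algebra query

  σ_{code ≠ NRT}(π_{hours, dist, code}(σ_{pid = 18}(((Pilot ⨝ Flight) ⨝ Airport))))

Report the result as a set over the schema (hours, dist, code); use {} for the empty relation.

Pilot ⋈ Flight (natural join on src): {(1, SFO, 14, HND, ATL, DEN), (1, SFO, 14, HND, ATL, NYC), (1, SFO, 14, HND, CDG, DEN), (1, SFO, 14, HND, DEN, SF), (1, SFO, 14, HND, LAX, SF), (15, NRT, 36, SEA, IAD, DEN), (15, NRT, 36, SEA, NRT, BOS), (16, JFK, 22, DEN, LHR, NYC), (21, NRT, 40, HND, ATL, DEN), (21, NRT, 40, HND, ATL, NYC), (21, NRT, 40, HND, CDG, DEN), (21, NRT, 40, HND, DEN, SF), (21, NRT, 40, HND, LAX, SF), (22, SFO, 32, HND, ATL, DEN), (22, SFO, 32, HND, ATL, NYC), (22, SFO, 32, HND, CDG, DEN), (22, SFO, 32, HND, DEN, SF), (22, SFO, 32, HND, LAX, SF), (32, SEA, 18, SEA, IAD, DEN), (32, SEA, 18, SEA, NRT, BOS), (35, ORD, 15, DEN, LHR, NYC), (36, BOS, 29, HND, ATL, DEN), (36, BOS, 29, HND, ATL, NYC), (36, BOS, 29, HND, CDG, DEN), (36, BOS, 29, HND, DEN, SF), (36, BOS, 29, HND, LAX, SF), (38, SEA, 21, JFK, ORD, NYC)}
(Pilot ⨝ Flight) ⋈ Airport (natural join on src): {(1, SFO, 14, HND, ATL, DEN, 5740), (1, SFO, 14, HND, ATL, NYC, 5740), (1, SFO, 14, HND, CDG, DEN, 5740), (1, SFO, 14, HND, DEN, SF, 5740), (1, SFO, 14, HND, LAX, SF, 5740), (15, NRT, 36, SEA, IAD, DEN, 4460), (15, NRT, 36, SEA, NRT, BOS, 4460), (21, NRT, 40, HND, ATL, DEN, 5740), (21, NRT, 40, HND, ATL, NYC, 5740), (21, NRT, 40, HND, CDG, DEN, 5740), (21, NRT, 40, HND, DEN, SF, 5740), (21, NRT, 40, HND, LAX, SF, 5740), (22, SFO, 32, HND, ATL, DEN, 5740), (22, SFO, 32, HND, ATL, NYC, 5740), (22, SFO, 32, HND, CDG, DEN, 5740), (22, SFO, 32, HND, DEN, SF, 5740), (22, SFO, 32, HND, LAX, SF, 5740), (32, SEA, 18, SEA, IAD, DEN, 4460), (32, SEA, 18, SEA, NRT, BOS, 4460), (36, BOS, 29, HND, ATL, DEN, 5740), (36, BOS, 29, HND, ATL, NYC, 5740), (36, BOS, 29, HND, CDG, DEN, 5740), (36, BOS, 29, HND, DEN, SF, 5740), (36, BOS, 29, HND, LAX, SF, 5740)}
Selection pid = 18: {(32, SEA, 18, SEA, IAD, DEN, 4460), (32, SEA, 18, SEA, NRT, BOS, 4460)}
π_{hours, dist, code} gives {(32, 4460, IAD), (32, 4460, NRT)}.
Selection code ≠ NRT: {(32, 4460, IAD)}

{(32, 4460, IAD)}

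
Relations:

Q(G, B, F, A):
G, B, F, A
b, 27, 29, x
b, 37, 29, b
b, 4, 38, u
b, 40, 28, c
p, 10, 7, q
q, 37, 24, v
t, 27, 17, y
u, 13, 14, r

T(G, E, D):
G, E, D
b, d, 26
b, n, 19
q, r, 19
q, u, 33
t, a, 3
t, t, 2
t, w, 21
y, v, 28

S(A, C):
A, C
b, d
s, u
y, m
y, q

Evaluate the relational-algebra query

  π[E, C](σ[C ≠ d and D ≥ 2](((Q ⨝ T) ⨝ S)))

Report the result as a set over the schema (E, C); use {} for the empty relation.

{(a, m), (a, q), (t, m), (t, q), (w, m), (w, q)}

Natural join on G: {(b, 27, 29, x, d, 26), (b, 27, 29, x, n, 19), (b, 37, 29, b, d, 26), (b, 37, 29, b, n, 19), (b, 4, 38, u, d, 26), (b, 4, 38, u, n, 19), (b, 40, 28, c, d, 26), (b, 40, 28, c, n, 19), (q, 37, 24, v, r, 19), (q, 37, 24, v, u, 33), (t, 27, 17, y, a, 3), (t, 27, 17, y, t, 2), (t, 27, 17, y, w, 21)}
Natural join on A: {(b, 37, 29, b, d, 26, d), (b, 37, 29, b, n, 19, d), (t, 27, 17, y, a, 3, m), (t, 27, 17, y, a, 3, q), (t, 27, 17, y, t, 2, m), (t, 27, 17, y, t, 2, q), (t, 27, 17, y, w, 21, m), (t, 27, 17, y, w, 21, q)}
Apply σ_{C ≠ d and D ≥ 2}; surviving tuples: {(t, 27, 17, y, a, 3, m), (t, 27, 17, y, a, 3, q), (t, 27, 17, y, t, 2, m), (t, 27, 17, y, t, 2, q), (t, 27, 17, y, w, 21, m), (t, 27, 17, y, w, 21, q)}
π[E, C]: project onto (E, C) → {(a, m), (a, q), (t, m), (t, q), (w, m), (w, q)}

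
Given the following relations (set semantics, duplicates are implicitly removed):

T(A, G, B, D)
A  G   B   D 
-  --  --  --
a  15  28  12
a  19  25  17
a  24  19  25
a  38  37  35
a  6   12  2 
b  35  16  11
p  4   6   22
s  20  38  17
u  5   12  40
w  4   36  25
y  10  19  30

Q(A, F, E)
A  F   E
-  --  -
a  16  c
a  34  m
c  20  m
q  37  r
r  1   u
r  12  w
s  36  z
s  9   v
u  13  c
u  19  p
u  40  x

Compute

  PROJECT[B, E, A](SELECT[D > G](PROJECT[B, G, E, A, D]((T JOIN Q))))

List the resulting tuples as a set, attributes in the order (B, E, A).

{(12, c, u), (12, p, u), (12, x, u), (19, c, a), (19, m, a)}

Natural join on A: {(a, 15, 28, 12, 16, c), (a, 15, 28, 12, 34, m), (a, 19, 25, 17, 16, c), (a, 19, 25, 17, 34, m), (a, 24, 19, 25, 16, c), (a, 24, 19, 25, 34, m), (a, 38, 37, 35, 16, c), (a, 38, 37, 35, 34, m), (a, 6, 12, 2, 16, c), (a, 6, 12, 2, 34, m), (s, 20, 38, 17, 36, z), (s, 20, 38, 17, 9, v), (u, 5, 12, 40, 13, c), (u, 5, 12, 40, 19, p), (u, 5, 12, 40, 40, x)}
π_{B, G, E, A, D} gives {(12, 5, c, u, 40), (12, 5, p, u, 40), (12, 5, x, u, 40), (12, 6, c, a, 2), (12, 6, m, a, 2), (19, 24, c, a, 25), (19, 24, m, a, 25), (25, 19, c, a, 17), (25, 19, m, a, 17), (28, 15, c, a, 12), (28, 15, m, a, 12), (37, 38, c, a, 35), (37, 38, m, a, 35), (38, 20, v, s, 17), (38, 20, z, s, 17)}.
Apply σ_{D > G}; surviving tuples: {(12, 5, c, u, 40), (12, 5, p, u, 40), (12, 5, x, u, 40), (19, 24, c, a, 25), (19, 24, m, a, 25)}
π_{B, E, A} gives {(12, c, u), (12, p, u), (12, x, u), (19, c, a), (19, m, a)}.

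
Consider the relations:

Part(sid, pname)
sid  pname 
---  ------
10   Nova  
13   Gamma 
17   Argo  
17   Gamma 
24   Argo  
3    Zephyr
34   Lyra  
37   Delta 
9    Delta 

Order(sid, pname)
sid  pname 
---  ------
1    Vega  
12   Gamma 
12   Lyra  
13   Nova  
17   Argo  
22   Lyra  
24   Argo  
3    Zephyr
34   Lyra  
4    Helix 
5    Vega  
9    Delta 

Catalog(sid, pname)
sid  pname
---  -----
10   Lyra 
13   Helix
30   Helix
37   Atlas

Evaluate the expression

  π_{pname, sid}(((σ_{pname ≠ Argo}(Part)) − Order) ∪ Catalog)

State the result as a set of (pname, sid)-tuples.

σ[pname ≠ Argo]: keep tuples satisfying pname ≠ Argo → {(10, Nova), (13, Gamma), (17, Gamma), (3, Zephyr), (34, Lyra), (37, Delta), (9, Delta)}
Difference: {(10, Nova), (13, Gamma), (17, Gamma), (3, Zephyr), (34, Lyra), (37, Delta), (9, Delta)} with {(1, Vega), (12, Gamma), (12, Lyra), (13, Nova), (17, Argo), (22, Lyra), (24, Argo), (3, Zephyr), (34, Lyra), (4, Helix), (5, Vega), (9, Delta)} → {(10, Nova), (13, Gamma), (17, Gamma), (37, Delta)}
Union: {(10, Nova), (13, Gamma), (17, Gamma), (37, Delta)} with {(10, Lyra), (13, Helix), (30, Helix), (37, Atlas)} → {(10, Lyra), (10, Nova), (13, Gamma), (13, Helix), (17, Gamma), (30, Helix), (37, Atlas), (37, Delta)}
π[pname, sid]: project onto (pname, sid) → {(Atlas, 37), (Delta, 37), (Gamma, 13), (Gamma, 17), (Helix, 13), (Helix, 30), (Lyra, 10), (Nova, 10)}

{(Atlas, 37), (Delta, 37), (Gamma, 13), (Gamma, 17), (Helix, 13), (Helix, 30), (Lyra, 10), (Nova, 10)}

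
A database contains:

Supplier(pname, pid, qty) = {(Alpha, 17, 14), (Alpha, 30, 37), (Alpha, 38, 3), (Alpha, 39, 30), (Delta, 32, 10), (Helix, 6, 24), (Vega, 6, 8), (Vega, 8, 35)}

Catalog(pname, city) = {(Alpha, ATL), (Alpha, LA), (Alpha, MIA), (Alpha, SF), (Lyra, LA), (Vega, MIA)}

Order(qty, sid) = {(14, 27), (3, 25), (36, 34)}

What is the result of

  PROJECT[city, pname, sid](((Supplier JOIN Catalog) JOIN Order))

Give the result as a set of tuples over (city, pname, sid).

Joining Supplier and Catalog on pname yields {(Alpha, 17, 14, ATL), (Alpha, 17, 14, LA), (Alpha, 17, 14, MIA), (Alpha, 17, 14, SF), (Alpha, 30, 37, ATL), (Alpha, 30, 37, LA), (Alpha, 30, 37, MIA), (Alpha, 30, 37, SF), (Alpha, 38, 3, ATL), (Alpha, 38, 3, LA), (Alpha, 38, 3, MIA), (Alpha, 38, 3, SF), (Alpha, 39, 30, ATL), (Alpha, 39, 30, LA), (Alpha, 39, 30, MIA), (Alpha, 39, 30, SF), (Vega, 6, 8, MIA), (Vega, 8, 35, MIA)}.
Joining (Supplier JOIN Catalog) and Order on qty yields {(Alpha, 17, 14, ATL, 27), (Alpha, 17, 14, LA, 27), (Alpha, 17, 14, MIA, 27), (Alpha, 17, 14, SF, 27), (Alpha, 38, 3, ATL, 25), (Alpha, 38, 3, LA, 25), (Alpha, 38, 3, MIA, 25), (Alpha, 38, 3, SF, 25)}.
Keep only column(s) city, pname, sid: {(ATL, Alpha, 25), (ATL, Alpha, 27), (LA, Alpha, 25), (LA, Alpha, 27), (MIA, Alpha, 25), (MIA, Alpha, 27), (SF, Alpha, 25), (SF, Alpha, 27)}

{(ATL, Alpha, 25), (ATL, Alpha, 27), (LA, Alpha, 25), (LA, Alpha, 27), (MIA, Alpha, 25), (MIA, Alpha, 27), (SF, Alpha, 25), (SF, Alpha, 27)}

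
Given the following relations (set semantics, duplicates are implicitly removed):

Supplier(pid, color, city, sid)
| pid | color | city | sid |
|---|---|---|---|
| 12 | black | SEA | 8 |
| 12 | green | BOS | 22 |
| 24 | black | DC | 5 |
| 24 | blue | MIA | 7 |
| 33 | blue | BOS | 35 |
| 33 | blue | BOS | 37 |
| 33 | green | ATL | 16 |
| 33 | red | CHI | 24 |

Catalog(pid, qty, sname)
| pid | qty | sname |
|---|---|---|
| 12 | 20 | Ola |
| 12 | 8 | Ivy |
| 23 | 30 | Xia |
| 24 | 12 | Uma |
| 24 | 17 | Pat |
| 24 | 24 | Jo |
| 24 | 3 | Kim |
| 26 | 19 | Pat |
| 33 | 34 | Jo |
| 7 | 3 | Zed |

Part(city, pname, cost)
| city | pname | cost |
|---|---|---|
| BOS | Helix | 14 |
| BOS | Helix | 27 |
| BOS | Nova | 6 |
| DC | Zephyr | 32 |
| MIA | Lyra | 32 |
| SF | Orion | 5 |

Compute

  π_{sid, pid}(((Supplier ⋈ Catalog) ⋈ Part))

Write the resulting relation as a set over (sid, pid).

Joining Supplier and Catalog on pid yields {(12, black, SEA, 8, 20, Ola), (12, black, SEA, 8, 8, Ivy), (12, green, BOS, 22, 20, Ola), (12, green, BOS, 22, 8, Ivy), (24, black, DC, 5, 12, Uma), (24, black, DC, 5, 17, Pat), (24, black, DC, 5, 24, Jo), (24, black, DC, 5, 3, Kim), (24, blue, MIA, 7, 12, Uma), (24, blue, MIA, 7, 17, Pat), (24, blue, MIA, 7, 24, Jo), (24, blue, MIA, 7, 3, Kim), (33, blue, BOS, 35, 34, Jo), (33, blue, BOS, 37, 34, Jo), (33, green, ATL, 16, 34, Jo), (33, red, CHI, 24, 34, Jo)}.
Joining (Supplier ⋈ Catalog) and Part on city yields {(12, green, BOS, 22, 20, Ola, Helix, 14), (12, green, BOS, 22, 20, Ola, Helix, 27), (12, green, BOS, 22, 20, Ola, Nova, 6), (12, green, BOS, 22, 8, Ivy, Helix, 14), (12, green, BOS, 22, 8, Ivy, Helix, 27), (12, green, BOS, 22, 8, Ivy, Nova, 6), (24, black, DC, 5, 12, Uma, Zephyr, 32), (24, black, DC, 5, 17, Pat, Zephyr, 32), (24, black, DC, 5, 24, Jo, Zephyr, 32), (24, black, DC, 5, 3, Kim, Zephyr, 32), (24, blue, MIA, 7, 12, Uma, Lyra, 32), (24, blue, MIA, 7, 17, Pat, Lyra, 32), (24, blue, MIA, 7, 24, Jo, Lyra, 32), (24, blue, MIA, 7, 3, Kim, Lyra, 32), (33, blue, BOS, 35, 34, Jo, Helix, 14), (33, blue, BOS, 35, 34, Jo, Helix, 27), (33, blue, BOS, 35, 34, Jo, Nova, 6), (33, blue, BOS, 37, 34, Jo, Helix, 14), (33, blue, BOS, 37, 34, Jo, Helix, 27), (33, blue, BOS, 37, 34, Jo, Nova, 6)}.
π[sid, pid]: project onto (sid, pid) (15 duplicate(s) eliminated) → {(22, 12), (35, 33), (37, 33), (5, 24), (7, 24)}

{(22, 12), (35, 33), (37, 33), (5, 24), (7, 24)}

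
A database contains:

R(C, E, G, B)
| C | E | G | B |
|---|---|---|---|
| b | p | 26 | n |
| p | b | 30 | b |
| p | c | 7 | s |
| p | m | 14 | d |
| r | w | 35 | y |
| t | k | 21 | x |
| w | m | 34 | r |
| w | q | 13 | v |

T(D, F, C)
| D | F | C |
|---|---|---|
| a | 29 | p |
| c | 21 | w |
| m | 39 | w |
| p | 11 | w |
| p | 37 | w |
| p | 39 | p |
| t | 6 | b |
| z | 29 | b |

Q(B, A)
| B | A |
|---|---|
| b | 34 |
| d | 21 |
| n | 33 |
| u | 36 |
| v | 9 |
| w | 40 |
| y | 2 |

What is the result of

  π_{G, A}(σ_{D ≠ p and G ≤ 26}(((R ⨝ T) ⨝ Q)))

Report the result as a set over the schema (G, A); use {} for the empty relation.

R ⋈ T (natural join on C): {(b, p, 26, n, t, 6), (b, p, 26, n, z, 29), (p, b, 30, b, a, 29), (p, b, 30, b, p, 39), (p, c, 7, s, a, 29), (p, c, 7, s, p, 39), (p, m, 14, d, a, 29), (p, m, 14, d, p, 39), (w, m, 34, r, c, 21), (w, m, 34, r, m, 39), (w, m, 34, r, p, 11), (w, m, 34, r, p, 37), (w, q, 13, v, c, 21), (w, q, 13, v, m, 39), (w, q, 13, v, p, 11), (w, q, 13, v, p, 37)}
(R ⨝ T) ⋈ Q (natural join on B): {(b, p, 26, n, t, 6, 33), (b, p, 26, n, z, 29, 33), (p, b, 30, b, a, 29, 34), (p, b, 30, b, p, 39, 34), (p, m, 14, d, a, 29, 21), (p, m, 14, d, p, 39, 21), (w, q, 13, v, c, 21, 9), (w, q, 13, v, m, 39, 9), (w, q, 13, v, p, 11, 9), (w, q, 13, v, p, 37, 9)}
Apply σ_{D ≠ p and G ≤ 26}; surviving tuples: {(b, p, 26, n, t, 6, 33), (b, p, 26, n, z, 29, 33), (p, m, 14, d, a, 29, 21), (w, q, 13, v, c, 21, 9), (w, q, 13, v, m, 39, 9)}
π_{G, A} gives {(13, 9), (14, 21), (26, 33)} (2 duplicate(s) eliminated).

{(13, 9), (14, 21), (26, 33)}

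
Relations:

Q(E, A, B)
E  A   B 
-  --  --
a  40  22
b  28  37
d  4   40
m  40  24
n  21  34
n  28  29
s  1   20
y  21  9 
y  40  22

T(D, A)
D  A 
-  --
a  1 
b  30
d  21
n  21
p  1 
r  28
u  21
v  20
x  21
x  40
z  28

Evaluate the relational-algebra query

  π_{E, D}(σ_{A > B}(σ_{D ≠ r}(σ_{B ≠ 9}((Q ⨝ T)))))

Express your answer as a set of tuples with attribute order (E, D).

{(a, x), (m, x), (y, x)}

Natural join on A: {(a, 40, 22, x), (b, 28, 37, r), (b, 28, 37, z), (m, 40, 24, x), (n, 21, 34, d), (n, 21, 34, n), (n, 21, 34, u), (n, 21, 34, x), (n, 28, 29, r), (n, 28, 29, z), (s, 1, 20, a), (s, 1, 20, p), (y, 21, 9, d), (y, 21, 9, n), (y, 21, 9, u), (y, 21, 9, x), (y, 40, 22, x)}
σ[B ≠ 9]: keep tuples satisfying B ≠ 9 → {(a, 40, 22, x), (b, 28, 37, r), (b, 28, 37, z), (m, 40, 24, x), (n, 21, 34, d), (n, 21, 34, n), (n, 21, 34, u), (n, 21, 34, x), (n, 28, 29, r), (n, 28, 29, z), (s, 1, 20, a), (s, 1, 20, p), (y, 40, 22, x)}
σ[D ≠ r]: keep tuples satisfying D ≠ r → {(a, 40, 22, x), (b, 28, 37, z), (m, 40, 24, x), (n, 21, 34, d), (n, 21, 34, n), (n, 21, 34, u), (n, 21, 34, x), (n, 28, 29, z), (s, 1, 20, a), (s, 1, 20, p), (y, 40, 22, x)}
σ[A > B]: keep tuples satisfying A > B → {(a, 40, 22, x), (m, 40, 24, x), (y, 40, 22, x)}
Projecting to E, D: {(a, x), (m, x), (y, x)}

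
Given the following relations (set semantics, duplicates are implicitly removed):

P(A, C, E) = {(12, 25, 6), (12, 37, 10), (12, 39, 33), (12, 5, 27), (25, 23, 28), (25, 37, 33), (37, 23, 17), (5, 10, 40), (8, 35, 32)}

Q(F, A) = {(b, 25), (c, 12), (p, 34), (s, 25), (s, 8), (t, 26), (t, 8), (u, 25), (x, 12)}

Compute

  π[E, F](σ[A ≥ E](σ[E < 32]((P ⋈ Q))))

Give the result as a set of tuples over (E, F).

Joining P and Q on A yields {(12, 25, 6, c), (12, 25, 6, x), (12, 37, 10, c), (12, 37, 10, x), (12, 39, 33, c), (12, 39, 33, x), (12, 5, 27, c), (12, 5, 27, x), (25, 23, 28, b), (25, 23, 28, s), (25, 23, 28, u), (25, 37, 33, b), (25, 37, 33, s), (25, 37, 33, u), (8, 35, 32, s), (8, 35, 32, t)}.
Selection E < 32: {(12, 25, 6, c), (12, 25, 6, x), (12, 37, 10, c), (12, 37, 10, x), (12, 5, 27, c), (12, 5, 27, x), (25, 23, 28, b), (25, 23, 28, s), (25, 23, 28, u)}
Selection A ≥ E: {(12, 25, 6, c), (12, 25, 6, x), (12, 37, 10, c), (12, 37, 10, x)}
Projecting to E, F: {(10, c), (10, x), (6, c), (6, x)}

{(10, c), (10, x), (6, c), (6, x)}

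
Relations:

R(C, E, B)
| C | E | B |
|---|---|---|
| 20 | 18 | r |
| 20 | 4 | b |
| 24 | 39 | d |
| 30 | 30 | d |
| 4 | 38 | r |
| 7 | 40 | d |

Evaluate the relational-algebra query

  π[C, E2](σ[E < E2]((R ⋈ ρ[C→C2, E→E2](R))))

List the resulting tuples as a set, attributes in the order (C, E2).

{(20, 38), (24, 40), (30, 39), (30, 40)}

ρ[C→C2, E→E2]: schema becomes (C2, E2, B); tuples unchanged.
R ⋈ ρ[C→C2, E→E2](R) (natural join on B): {(20, 18, r, 20, 18), (20, 18, r, 4, 38), (20, 4, b, 20, 4), (24, 39, d, 24, 39), (24, 39, d, 30, 30), (24, 39, d, 7, 40), (30, 30, d, 24, 39), (30, 30, d, 30, 30), (30, 30, d, 7, 40), (4, 38, r, 20, 18), (4, 38, r, 4, 38), (7, 40, d, 24, 39), (7, 40, d, 30, 30), (7, 40, d, 7, 40)}
Selection E < E2: {(20, 18, r, 4, 38), (24, 39, d, 7, 40), (30, 30, d, 24, 39), (30, 30, d, 7, 40)}
Projecting to C, E2: {(20, 38), (24, 40), (30, 39), (30, 40)}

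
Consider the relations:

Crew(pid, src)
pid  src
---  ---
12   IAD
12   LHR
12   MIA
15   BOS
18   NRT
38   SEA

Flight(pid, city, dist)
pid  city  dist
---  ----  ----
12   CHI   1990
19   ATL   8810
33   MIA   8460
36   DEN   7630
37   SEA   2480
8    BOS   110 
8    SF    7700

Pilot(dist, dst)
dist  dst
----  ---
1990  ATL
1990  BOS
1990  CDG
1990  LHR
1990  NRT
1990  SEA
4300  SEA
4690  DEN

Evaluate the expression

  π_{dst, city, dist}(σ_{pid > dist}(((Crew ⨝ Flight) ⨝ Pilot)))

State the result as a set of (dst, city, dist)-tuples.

Joining Crew and Flight on pid yields {(12, IAD, CHI, 1990), (12, LHR, CHI, 1990), (12, MIA, CHI, 1990)}.
Joining (Crew ⨝ Flight) and Pilot on dist yields {(12, IAD, CHI, 1990, ATL), (12, IAD, CHI, 1990, BOS), (12, IAD, CHI, 1990, CDG), (12, IAD, CHI, 1990, LHR), (12, IAD, CHI, 1990, NRT), (12, IAD, CHI, 1990, SEA), (12, LHR, CHI, 1990, ATL), (12, LHR, CHI, 1990, BOS), (12, LHR, CHI, 1990, CDG), (12, LHR, CHI, 1990, LHR), (12, LHR, CHI, 1990, NRT), (12, LHR, CHI, 1990, SEA), (12, MIA, CHI, 1990, ATL), (12, MIA, CHI, 1990, BOS), (12, MIA, CHI, 1990, CDG), (12, MIA, CHI, 1990, LHR), (12, MIA, CHI, 1990, NRT), (12, MIA, CHI, 1990, SEA)}.
Filtering on pid > dist leaves {}.
π[dst, city, dist]: project onto (dst, city, dist) → {}

{}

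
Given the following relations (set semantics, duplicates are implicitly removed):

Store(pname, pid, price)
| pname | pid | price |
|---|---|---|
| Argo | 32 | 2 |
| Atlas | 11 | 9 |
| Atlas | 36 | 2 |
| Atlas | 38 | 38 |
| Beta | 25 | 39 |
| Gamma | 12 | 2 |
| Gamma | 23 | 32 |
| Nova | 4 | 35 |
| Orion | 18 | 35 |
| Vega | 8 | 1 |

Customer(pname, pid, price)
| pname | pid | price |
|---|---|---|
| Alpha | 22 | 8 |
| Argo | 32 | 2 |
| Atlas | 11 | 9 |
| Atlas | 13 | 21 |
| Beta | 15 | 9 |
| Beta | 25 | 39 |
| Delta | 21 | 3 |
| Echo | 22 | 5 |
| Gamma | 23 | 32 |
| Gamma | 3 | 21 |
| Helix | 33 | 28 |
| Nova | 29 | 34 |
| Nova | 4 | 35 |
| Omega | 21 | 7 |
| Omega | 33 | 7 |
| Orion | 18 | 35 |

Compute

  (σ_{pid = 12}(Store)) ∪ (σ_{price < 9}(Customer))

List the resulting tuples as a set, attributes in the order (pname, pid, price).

Filtering on pid = 12 leaves {(Gamma, 12, 2)}.
Filtering on price < 9 leaves {(Alpha, 22, 8), (Argo, 32, 2), (Delta, 21, 3), (Echo, 22, 5), (Omega, 21, 7), (Omega, 33, 7)}.
Union: {(Gamma, 12, 2)} with {(Alpha, 22, 8), (Argo, 32, 2), (Delta, 21, 3), (Echo, 22, 5), (Omega, 21, 7), (Omega, 33, 7)} → {(Alpha, 22, 8), (Argo, 32, 2), (Delta, 21, 3), (Echo, 22, 5), (Gamma, 12, 2), (Omega, 21, 7), (Omega, 33, 7)}

{(Alpha, 22, 8), (Argo, 32, 2), (Delta, 21, 3), (Echo, 22, 5), (Gamma, 12, 2), (Omega, 21, 7), (Omega, 33, 7)}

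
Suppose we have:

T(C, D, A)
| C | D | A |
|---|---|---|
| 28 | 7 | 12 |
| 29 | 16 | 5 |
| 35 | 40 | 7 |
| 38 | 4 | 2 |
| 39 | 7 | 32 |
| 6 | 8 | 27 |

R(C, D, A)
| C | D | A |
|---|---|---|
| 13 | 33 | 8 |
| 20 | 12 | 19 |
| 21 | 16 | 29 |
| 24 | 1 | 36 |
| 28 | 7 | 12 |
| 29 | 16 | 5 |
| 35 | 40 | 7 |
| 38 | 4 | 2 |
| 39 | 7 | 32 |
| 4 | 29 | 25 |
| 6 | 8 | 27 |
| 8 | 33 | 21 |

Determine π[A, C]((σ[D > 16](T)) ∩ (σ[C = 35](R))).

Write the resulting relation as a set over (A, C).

σ[D > 16]: keep tuples satisfying D > 16 → {(35, 40, 7)}
σ[C = 35]: keep tuples satisfying C = 35 → {(35, 40, 7)}
Taking the intersection: {(35, 40, 7)}
Keep only column(s) A, C: {(7, 35)}

{(7, 35)}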